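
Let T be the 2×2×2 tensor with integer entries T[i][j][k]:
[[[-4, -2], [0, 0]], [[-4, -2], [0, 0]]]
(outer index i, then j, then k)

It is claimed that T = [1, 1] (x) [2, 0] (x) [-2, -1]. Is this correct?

Reconstruct entrywise from the claimed factors. For example, T[1,0,1] = -2 and Σₗ aₗ[1]bₗ[0]cₗ[1] = (1)·(2)·(-1) = -2; checking all 8 entries, every one matches. The claim holds.

Yes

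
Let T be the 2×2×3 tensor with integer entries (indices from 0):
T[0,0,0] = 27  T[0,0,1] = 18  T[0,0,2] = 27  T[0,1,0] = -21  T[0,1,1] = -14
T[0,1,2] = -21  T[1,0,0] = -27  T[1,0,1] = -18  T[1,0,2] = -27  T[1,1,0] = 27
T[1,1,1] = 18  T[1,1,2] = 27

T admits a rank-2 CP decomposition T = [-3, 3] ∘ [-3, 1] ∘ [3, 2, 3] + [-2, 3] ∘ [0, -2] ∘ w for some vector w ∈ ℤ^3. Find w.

Subtract the known terms from T to get the rank-1 residual R = [-2, 3] ∘ [0, -2] ∘ w, so R[i,j,k] = a[i]·b[j]·w[k]. Pick indices with nonzero a[0]·b[1] = (-2)·(-2) = 4. Only the fibre through (0,1,·) is needed: R[0,1,:] = T[0,1,:] − Σₗ aₗ[0]bₗ[1]cₗ = [-21, -14, -21] − (-3)·(1)·[3, 2, 3] = [-12, -8, -12]. Then w[k] = R[0,1,k] / 4 for each k, giving w = [-12, -8, -12] / 4 = [-3, -2, -3].

w = [-3, -2, -3]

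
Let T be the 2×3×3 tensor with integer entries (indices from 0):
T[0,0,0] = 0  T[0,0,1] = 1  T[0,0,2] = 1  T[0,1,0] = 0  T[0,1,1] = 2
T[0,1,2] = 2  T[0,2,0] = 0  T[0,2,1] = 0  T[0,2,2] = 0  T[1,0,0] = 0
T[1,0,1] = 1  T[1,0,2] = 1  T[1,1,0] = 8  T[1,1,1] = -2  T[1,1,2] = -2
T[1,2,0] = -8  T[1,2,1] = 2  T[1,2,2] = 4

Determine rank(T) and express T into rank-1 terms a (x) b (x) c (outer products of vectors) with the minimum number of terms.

Lower bound: the mode-2 unfolding of T (rows indexed by j, columns by (i,k) = (0,0), (0,1), (0,2), (1,0), (1,1), (1,2)) is [[0, 1, 1, 0, 1, 1], [0, 2, 2, 8, -2, -2], [0, 0, 0, -8, 2, 4]].
There the 3×3 minor on rows j ∈ {0, 1, 2}, columns (i,k) ∈ {(0,1), (1,0), (1,1)} is det [[1, 0, 1], [2, 8, -2], [0, -8, 2]] = -16 ≠ 0, so this unfolding has rank ≥ 3; CP rank is at least every unfolding rank, so rank(T) ≥ 3. (This is only a lower bound: in general the CP rank may exceed every unfolding rank, so we still need to exhibit 3 rank-1 terms summing to T.)
Upper bound: T is a sum of 3 rank-1 terms, T = [0, 1] (x) [0, 0, 1] (x) [-4, 0, 2] + [0, 1] (x) [0, 2, -1] (x) [4, -2, -2] + [1, 1] (x) [1, 2, 0] (x) [0, 1, 1] (one valid choice — decompositions are not unique — normalised so each a, b is primitive with positive first nonzero entry; check it by expanding all entries), so rank(T) ≤ 3.
These bounds meet, so rank(T) = 3.
Check entry T[0,2,2] = 0: (0)·(1)·(2) + (0)·(-1)·(-2) + (1)·(0)·(1) = 0.

rank(T) = 3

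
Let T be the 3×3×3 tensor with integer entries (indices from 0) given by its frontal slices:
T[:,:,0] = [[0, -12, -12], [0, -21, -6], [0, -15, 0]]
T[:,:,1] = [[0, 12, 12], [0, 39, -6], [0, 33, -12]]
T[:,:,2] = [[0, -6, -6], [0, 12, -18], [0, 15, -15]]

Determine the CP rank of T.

Lower bound: the mode-2 unfolding of T (rows indexed by j, columns by (i,k) = (0,0), (0,1), (0,2), (1,0), (1,1), (1,2), (2,0), (2,1), (2,2)) is [[0, 0, 0, 0, 0, 0, 0, 0, 0], [-12, 12, -6, -21, 39, 12, -15, 33, 15], [-12, 12, -6, -6, -6, -18, 0, -12, -15]].
There the 2×2 minor on rows j ∈ {1, 2}, columns (i,k) ∈ {(0,0), (1,0)} is det [[-12, -21], [-12, -6]] = -180 ≠ 0, so this unfolding has rank ≥ 2; CP rank is at least every unfolding rank, so rank(T) ≥ 2. (This is only a lower bound: in general the CP rank may exceed every unfolding rank, so we still need to exhibit 2 rank-1 terms summing to T.)
Upper bound — finding two terms. Write S_k = T[:,:,k] for the frontal slices: S₀ = [[0, -12, -12], [0, -21, -6], [0, -15, 0]], S₁ = [[0, 12, 12], [0, 39, -6], [0, 33, -12]], S₂ = [[0, -6, -6], [0, 12, -18], [0, 15, -15]].
If T = a₁ ⊗ b₁ ⊗ c₁ + a₂ ⊗ b₂ ⊗ c₂ then each S_k = c₁[k]·a₁b₁ᵀ + c₂[k]·a₂b₂ᵀ. S₀ and S₁ are linearly independent, so a₁b₁ᵀ and a₂b₂ᵀ must span the same plane of matrices: they are the rank-1 matrices of the form x·S₀ + y·S₁.
The 2×2 minor of x·S₀ + y·S₁ on rows {0,1}, columns {1,2} is −180·x² + 720·xy − 540·y² = (-180)·(x − 3·y)(x − y), vanishing at (x:y) = (3:1) and (1:1).
M₁ = 3·S₀ + S₁ = [[0, -24, -24], [0, -24, -24], [0, -12, -12]] = (-12)·[2, 2, 1][0, 1, 1]ᵀ and M₂ = S₀ + S₁ = [[0, 0, 0], [0, 18, -12], [0, 18, -12]] = 6·[0, 1, 1][0, 3, -2]ᵀ, so take a₁ = [2, 2, 1], b₁ = [0, 1, 1], a₂ = [0, 1, 1], b₂ = [0, 3, -2].
Each slice is an integer combination of E₁ = a₁b₁ᵀ and E₂ = a₂b₂ᵀ: S₀ = −6·E₁ − 3·E₂, S₁ = 6·E₁ + 9·E₂, S₂ = −3·E₁ + 6·E₂; reading off coefficients, c₁ = [-6, 6, -3] and c₂ = [-3, 9, 6].
Hence T = [2, 2, 1] ⊗ [0, 1, 1] ⊗ [-6, 6, -3] + [0, 1, 1] ⊗ [0, 3, -2] ⊗ [-3, 9, 6], so rank(T) ≤ 2.
These bounds meet, so rank(T) = 2.

2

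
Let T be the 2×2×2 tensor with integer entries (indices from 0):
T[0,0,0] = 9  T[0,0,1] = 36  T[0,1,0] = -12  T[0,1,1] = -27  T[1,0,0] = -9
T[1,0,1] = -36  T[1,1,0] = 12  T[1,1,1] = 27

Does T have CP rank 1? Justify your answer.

No

The mode-3 unfolding of T (rows indexed by k, columns by (i,j) = (0,0), (0,1), (1,0), (1,1)) is [[9, -12, -9, 12], [36, -27, -36, 27]].
There the 2×2 minor on rows k ∈ {0, 1}, columns (i,j) ∈ {(0,0), (0,1)} is det [[9, -12], [36, -27]] = 189 ≠ 0, so this unfolding has rank ≥ 2; CP rank is at least every unfolding rank, so rank(T) ≥ 2.
In particular rank(T) ≥ 2 > 1, so T is not rank-1.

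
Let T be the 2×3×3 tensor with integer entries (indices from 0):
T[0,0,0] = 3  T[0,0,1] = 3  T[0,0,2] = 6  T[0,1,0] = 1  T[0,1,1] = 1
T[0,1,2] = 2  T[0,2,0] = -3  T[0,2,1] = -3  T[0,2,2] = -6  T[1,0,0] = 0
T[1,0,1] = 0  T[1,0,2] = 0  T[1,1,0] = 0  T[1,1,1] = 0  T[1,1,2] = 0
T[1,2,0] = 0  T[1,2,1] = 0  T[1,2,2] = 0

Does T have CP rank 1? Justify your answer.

Yes

If T = a ∘ b ∘ c then every fibre of T is a multiple of the corresponding factor, so read the factors off the fibres through the nonzero entry T[0,0,0] = 3.
The mode-1 fibre T[:,0,0] = [3, 0] gives a = [1, 0] (primitive direction); the mode-2 fibre T[0,:,0] = [3, 1, -3] gives b = [3, 1, -3]; then c[k] = T[0,0,k] / (a[0]·b[0]) = [3, 3, 6] / 3 = [1, 1, 2].
Expanding [1, 0] ∘ [3, 1, -3] ∘ [1, 1, 2] reproduces all 18 entries of T, so T = [1, 0] ∘ [3, 1, -3] ∘ [1, 1, 2] and rank(T) ≤ 1.
Equivalently every frontal slice T[:,:,k] is c[k] times the rank-1 matrix [1, 0] ∘ [3, 1, -3]. So T has rank 1 (it is nonzero).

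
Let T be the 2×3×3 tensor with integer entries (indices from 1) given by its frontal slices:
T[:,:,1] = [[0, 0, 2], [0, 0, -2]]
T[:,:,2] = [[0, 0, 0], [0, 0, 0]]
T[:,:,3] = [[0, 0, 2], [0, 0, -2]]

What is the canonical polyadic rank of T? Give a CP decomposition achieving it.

rank(T) = 1

Lower bound: T ≠ 0 (e.g. T[1,3,1] = 2), so rank(T) ≥ 1.
Upper bound: if T = a (x) b (x) c then every fibre of T is a multiple of the corresponding factor, so read the factors off the fibres through the nonzero entry T[1,3,1] = 2.
The mode-1 fibre T[:,3,1] = [2, -2] gives a = [1, -1] (primitive direction); the mode-2 fibre T[1,:,1] = [0, 0, 2] gives b = [0, 0, 1]; then c[k] = T[1,3,k] / (a[1]·b[3]) = [2, 0, 2] / 1 = [2, 0, 2].
Expanding [1, -1] (x) [0, 0, 1] (x) [2, 0, 2] reproduces all 18 entries of T, so T = [1, -1] (x) [0, 0, 1] (x) [2, 0, 2] and rank(T) ≤ 1.
These bounds meet, so rank(T) = 1.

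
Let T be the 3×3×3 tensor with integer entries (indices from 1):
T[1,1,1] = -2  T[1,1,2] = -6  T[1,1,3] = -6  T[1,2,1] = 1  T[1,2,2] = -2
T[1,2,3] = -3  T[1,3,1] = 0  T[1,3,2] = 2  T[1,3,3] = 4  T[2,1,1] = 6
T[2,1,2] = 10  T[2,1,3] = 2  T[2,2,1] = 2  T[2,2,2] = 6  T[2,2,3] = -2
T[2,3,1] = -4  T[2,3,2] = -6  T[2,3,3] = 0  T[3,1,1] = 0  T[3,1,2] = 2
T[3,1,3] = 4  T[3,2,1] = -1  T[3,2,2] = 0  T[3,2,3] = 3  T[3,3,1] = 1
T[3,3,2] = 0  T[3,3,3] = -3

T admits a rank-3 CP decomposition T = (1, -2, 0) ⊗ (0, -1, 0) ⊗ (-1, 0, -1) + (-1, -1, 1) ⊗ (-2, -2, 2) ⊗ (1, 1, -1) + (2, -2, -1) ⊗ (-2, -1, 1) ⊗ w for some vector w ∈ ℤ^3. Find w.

w = (1, 2, 1)

Subtract the known terms from T to get the rank-1 residual R = (2, -2, -1) ⊗ (-2, -1, 1) ⊗ w, so R[i,j,k] = a[i]·b[j]·w[k]. Pick indices with nonzero a[1]·b[1] = (2)·(-2) = -4. Only the fibre through (1,1,·) is needed: R[1,1,:] = T[1,1,:] − Σₗ aₗ[1]bₗ[1]cₗ = [-2, -6, -6] − (1)·(0)·(-1, 0, -1) − (-1)·(-2)·(1, 1, -1) = [-4, -8, -4]. Then w[k] = R[1,1,k] / -4 for each k, giving w = [-4, -8, -4] / -4 = (1, 2, 1).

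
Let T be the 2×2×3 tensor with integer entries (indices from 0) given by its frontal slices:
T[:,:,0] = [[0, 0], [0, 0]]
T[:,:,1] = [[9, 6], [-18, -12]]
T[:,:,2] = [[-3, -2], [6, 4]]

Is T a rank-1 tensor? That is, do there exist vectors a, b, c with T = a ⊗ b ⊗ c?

Yes

The mode-1 fibre T[:,0,1] = [9, -18] gives a = [1, -2] (primitive direction); the mode-2 fibre T[0,:,1] = [9, 6] gives b = [3, 2]; then c[k] = T[0,0,k] / (a[0]·b[0]) = [0, 9, -3] / 3 = [0, 3, -1].
Expanding [1, -2] ⊗ [3, 2] ⊗ [0, 3, -1] reproduces all 12 entries of T, so T = [1, -2] ⊗ [3, 2] ⊗ [0, 3, -1] and rank(T) ≤ 1.
Equivalently every frontal slice T[:,:,k] is c[k] times the rank-1 matrix [1, -2] ⊗ [3, 2]. So T has rank 1 (it is nonzero).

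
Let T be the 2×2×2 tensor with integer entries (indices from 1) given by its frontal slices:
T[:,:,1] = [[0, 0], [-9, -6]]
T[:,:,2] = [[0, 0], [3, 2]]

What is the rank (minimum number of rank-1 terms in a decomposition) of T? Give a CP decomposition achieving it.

rank(T) = 1

Lower bound: T ≠ 0 (e.g. T[2,1,1] = -9), so rank(T) ≥ 1.
Upper bound: the mode-1 fibre T[:,1,1] = [0, -9] gives a = [0, 1] (primitive direction); the mode-2 fibre T[2,:,1] = [-9, -6] gives b = [3, 2]; then c[k] = T[2,1,k] / (a[2]·b[1]) = [-9, 3] / 3 = [-3, 1].
Expanding [0, 1] ⊗ [3, 2] ⊗ [-3, 1] reproduces all 8 entries of T, so T = [0, 1] ⊗ [3, 2] ⊗ [-3, 1] and rank(T) ≤ 1.
These bounds meet, so rank(T) = 1.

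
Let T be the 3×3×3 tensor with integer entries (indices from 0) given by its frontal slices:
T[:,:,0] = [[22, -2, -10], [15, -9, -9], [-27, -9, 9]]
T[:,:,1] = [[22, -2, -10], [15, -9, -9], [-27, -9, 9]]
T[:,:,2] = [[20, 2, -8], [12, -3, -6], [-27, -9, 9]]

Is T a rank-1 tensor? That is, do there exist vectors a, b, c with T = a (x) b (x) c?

No

The mode-1 unfolding of T (rows indexed by i, columns by (j,k) = (0,0), (0,1), (0,2), (1,0), (1,1), (1,2), (2,0), (2,1), (2,2)) is [[22, 22, 20, -2, -2, 2, -10, -10, -8], [15, 15, 12, -9, -9, -3, -9, -9, -6], [-27, -27, -27, -9, -9, -9, 9, 9, 9]].
There the 2×2 minor on rows i ∈ {0, 1}, columns (j,k) ∈ {(0,0), (0,2)} is det [[22, 20], [15, 12]] = -36 ≠ 0, so this unfolding has rank ≥ 2; CP rank is at least every unfolding rank, so rank(T) ≥ 2.
In particular rank(T) ≥ 2 > 1, so T is not rank-1.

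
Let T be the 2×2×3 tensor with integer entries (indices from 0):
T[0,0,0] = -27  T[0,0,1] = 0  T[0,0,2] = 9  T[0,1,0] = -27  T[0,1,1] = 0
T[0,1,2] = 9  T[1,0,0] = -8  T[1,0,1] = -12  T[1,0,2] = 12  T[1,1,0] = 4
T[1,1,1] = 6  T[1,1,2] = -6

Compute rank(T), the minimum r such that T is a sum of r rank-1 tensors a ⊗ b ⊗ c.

2

Lower bound: the mode-3 unfolding of T (rows indexed by k, columns by (i,j) = (0,0), (0,1), (1,0), (1,1)) is [[-27, -27, -8, 4], [0, 0, -12, 6], [9, 9, 12, -6]].
There the 2×2 minor on rows k ∈ {0, 1}, columns (i,j) ∈ {(0,0), (1,0)} is det [[-27, -8], [0, -12]] = 324 ≠ 0, so this unfolding has rank ≥ 2; CP rank is at least every unfolding rank, so rank(T) ≥ 2. (Flattening ranks never certify an upper bound on CP rank; for that we must actually write T with 2 rank-1 terms.)
Upper bound — finding two terms. Write S_k = T[:,:,k] for the frontal slices: S₀ = [[-27, -27], [-8, 4]], S₁ = [[0, 0], [-12, 6]], S₂ = [[9, 9], [12, -6]].
If T = a₁ ⊗ b₁ ⊗ c₁ + a₂ ⊗ b₂ ⊗ c₂ then each S_k = c₁[k]·a₁b₁ᵀ + c₂[k]·a₂b₂ᵀ. S₀ and S₁ are linearly independent, so a₁b₁ᵀ and a₂b₂ᵀ must span the same plane of matrices: they are the rank-1 matrices of the form x·S₀ + y·S₁.
det(x·S₀ + y·S₁) is −324·x² − 486·xy = (-162)·(2·x + 3·y)(x), vanishing at (x:y) = (3:-2) and (0:1).
M₁ = 3·S₀ − 2·S₁ = [[-81, -81], [0, 0]] = (-81)·(1, 0)(1, 1)ᵀ and M₂ = S₁ = [[0, 0], [-12, 6]] = (-6)·(0, 1)(2, -1)ᵀ, so take a₁ = (1, 0), b₁ = (1, 1), a₂ = (0, 1), b₂ = (2, -1).
Each slice is an integer combination of E₁ = a₁b₁ᵀ and E₂ = a₂b₂ᵀ: S₀ = −27·E₁ − 4·E₂, S₁ = −6·E₂, S₂ = 9·E₁ + 6·E₂; reading off coefficients, c₁ = (-27, 0, 9) and c₂ = (-4, -6, 6).
Hence T = (1, 0) ⊗ (1, 1) ⊗ (-27, 0, 9) + (0, 1) ⊗ (2, -1) ⊗ (-4, -6, 6), so rank(T) ≤ 2.
These bounds meet, so rank(T) = 2.
Check entry T[0,1,1] = 0: (1)·(1)·(0) + (0)·(-1)·(-6) = 0.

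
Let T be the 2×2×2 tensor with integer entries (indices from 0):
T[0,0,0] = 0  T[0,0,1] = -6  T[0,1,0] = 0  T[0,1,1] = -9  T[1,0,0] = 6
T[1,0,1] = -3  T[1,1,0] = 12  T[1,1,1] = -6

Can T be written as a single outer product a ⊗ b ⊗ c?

No

The mode-1 unfolding of T (rows indexed by i, columns by (j,k) = (0,0), (0,1), (1,0), (1,1)) is [[0, -6, 0, -9], [6, -3, 12, -6]].
There the 2×2 minor on rows i ∈ {0, 1}, columns (j,k) ∈ {(0,0), (0,1)} is det [[0, -6], [6, -3]] = 36 ≠ 0, so this unfolding has rank ≥ 2; CP rank is at least every unfolding rank, so rank(T) ≥ 2.
In particular rank(T) ≥ 2 > 1, so T is not rank-1.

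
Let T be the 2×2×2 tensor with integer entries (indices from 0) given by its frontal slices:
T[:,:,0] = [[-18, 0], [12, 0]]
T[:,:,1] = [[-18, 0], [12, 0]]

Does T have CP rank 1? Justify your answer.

If T = a ∘ b ∘ c then every fibre of T is a multiple of the corresponding factor, so read the factors off the fibres through the nonzero entry T[0,0,0] = -18.
The mode-1 fibre T[:,0,0] = [-18, 12] gives a = (3, -2) (primitive direction); the mode-2 fibre T[0,:,0] = [-18, 0] gives b = (1, 0); then c[k] = T[0,0,k] / (a[0]·b[0]) = [-18, -18] / 3 = (-6, -6).
Expanding (3, -2) ∘ (1, 0) ∘ (-6, -6) reproduces all 8 entries of T, so T = (3, -2) ∘ (1, 0) ∘ (-6, -6) and rank(T) ≤ 1.
Equivalently every frontal slice T[:,:,k] is c[k] times the rank-1 matrix (3, -2) ∘ (1, 0). So T has rank 1 (it is nonzero).

Yes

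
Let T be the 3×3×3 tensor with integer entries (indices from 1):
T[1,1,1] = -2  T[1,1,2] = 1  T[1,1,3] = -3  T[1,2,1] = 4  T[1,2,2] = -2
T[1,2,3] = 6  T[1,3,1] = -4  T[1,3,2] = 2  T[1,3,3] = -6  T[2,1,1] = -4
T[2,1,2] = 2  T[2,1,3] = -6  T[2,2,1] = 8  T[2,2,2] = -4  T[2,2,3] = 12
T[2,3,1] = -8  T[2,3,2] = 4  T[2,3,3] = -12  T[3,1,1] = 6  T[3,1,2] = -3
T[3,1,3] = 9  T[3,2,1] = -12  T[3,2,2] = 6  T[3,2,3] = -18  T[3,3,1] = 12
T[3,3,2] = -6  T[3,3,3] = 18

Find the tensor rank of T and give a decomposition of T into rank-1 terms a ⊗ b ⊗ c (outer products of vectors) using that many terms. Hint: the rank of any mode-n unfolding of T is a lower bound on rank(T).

Lower bound: T ≠ 0 (e.g. T[1,1,1] = -2), so rank(T) ≥ 1.
Upper bound: if T = a ⊗ b ⊗ c then every fibre of T is a multiple of the corresponding factor, so read the factors off the fibres through the nonzero entry T[1,1,1] = -2.
The mode-1 fibre T[:,1,1] = [-2, -4, 6] gives a = [1, 2, -3] (primitive direction); the mode-2 fibre T[1,:,1] = [-2, 4, -4] gives b = [1, -2, 2]; then c[k] = T[1,1,k] / (a[1]·b[1]) = [-2, 1, -3] / 1 = [-2, 1, -3].
Expanding [1, 2, -3] ⊗ [1, -2, 2] ⊗ [-2, 1, -3] reproduces all 27 entries of T, so T = [1, 2, -3] ⊗ [1, -2, 2] ⊗ [-2, 1, -3] and rank(T) ≤ 1.
These bounds meet, so rank(T) = 1.

rank(T) = 1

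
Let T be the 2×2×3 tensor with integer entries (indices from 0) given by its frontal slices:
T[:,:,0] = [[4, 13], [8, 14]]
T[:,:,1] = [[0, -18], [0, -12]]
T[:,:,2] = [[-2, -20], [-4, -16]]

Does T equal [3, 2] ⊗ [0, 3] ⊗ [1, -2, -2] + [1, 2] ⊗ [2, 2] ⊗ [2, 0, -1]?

Reconstruct entrywise from the claimed factors. For example, T[0,1,2] = -20 and Σₗ aₗ[0]bₗ[1]cₗ[2] = (3)·(3)·(-2) + (1)·(2)·(-1) = -20; checking all 12 entries, every one matches. The claim holds.

Yes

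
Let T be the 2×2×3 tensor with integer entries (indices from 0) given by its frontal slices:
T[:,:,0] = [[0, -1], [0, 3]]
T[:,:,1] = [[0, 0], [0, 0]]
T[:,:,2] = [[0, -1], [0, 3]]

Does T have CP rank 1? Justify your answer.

If T = a ⊗ b ⊗ c then every fibre of T is a multiple of the corresponding factor, so read the factors off the fibres through the nonzero entry T[0,1,0] = -1.
The mode-1 fibre T[:,1,0] = [-1, 3] gives a = [1, -3] (primitive direction); the mode-2 fibre T[0,:,0] = [0, -1] gives b = [0, 1]; then c[k] = T[0,1,k] / (a[0]·b[1]) = [-1, 0, -1] / 1 = [-1, 0, -1].
Expanding [1, -3] ⊗ [0, 1] ⊗ [-1, 0, -1] reproduces all 12 entries of T, so T = [1, -3] ⊗ [0, 1] ⊗ [-1, 0, -1] and rank(T) ≤ 1.
Equivalently every frontal slice T[:,:,k] is c[k] times the rank-1 matrix [1, -3] ⊗ [0, 1]. So T has rank 1 (it is nonzero).

Yes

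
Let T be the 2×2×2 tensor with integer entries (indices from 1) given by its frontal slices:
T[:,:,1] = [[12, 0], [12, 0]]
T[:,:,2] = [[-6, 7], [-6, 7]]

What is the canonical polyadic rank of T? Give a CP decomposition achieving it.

rank(T) = 2

Lower bound: the mode-3 unfolding of T (rows indexed by k, columns by (i,j) = (1,1), (1,2), (2,1), (2,2)) is [[12, 0, 12, 0], [-6, 7, -6, 7]].
There the 2×2 minor on rows k ∈ {1, 2}, columns (i,j) ∈ {(1,1), (1,2)} is det [[12, 0], [-6, 7]] = 84 ≠ 0, so this unfolding has rank ≥ 2; CP rank is at least every unfolding rank, so rank(T) ≥ 2. (This is only a lower bound: in general the CP rank may exceed every unfolding rank, so we still need to exhibit 2 rank-1 terms summing to T.)
Upper bound — finding two terms. Every mode-1 slice of T is a multiple of one matrix: T[i,:,:] = a[i]·M with a = [1, 1] and M = [[12, -6], [0, 7]] (rows indexed by j, columns by k). So it suffices to write M as a sum of two rank-1 matrices.
Splitting M by its rows (j = 1, 2), M = [1, 0][12, -6]ᵀ + [0, 1][0, 7]ᵀ.
Hence T = [1, 1] ⊗ [1, 0] ⊗ [12, -6] + [1, 1] ⊗ [0, 1] ⊗ [0, 7], so rank(T) ≤ 2.
These bounds meet, so rank(T) = 2.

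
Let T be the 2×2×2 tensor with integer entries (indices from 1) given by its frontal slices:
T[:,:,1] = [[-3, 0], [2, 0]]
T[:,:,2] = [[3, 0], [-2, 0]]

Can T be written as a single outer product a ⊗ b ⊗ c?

Yes

If T = a ⊗ b ⊗ c then every fibre of T is a multiple of the corresponding factor, so read the factors off the fibres through the nonzero entry T[1,1,1] = -3.
The mode-1 fibre T[:,1,1] = [-3, 2] gives a = [3, -2] (primitive direction); the mode-2 fibre T[1,:,1] = [-3, 0] gives b = [1, 0]; then c[k] = T[1,1,k] / (a[1]·b[1]) = [-3, 3] / 3 = [-1, 1].
Expanding [3, -2] ⊗ [1, 0] ⊗ [-1, 1] reproduces all 8 entries of T, so T = [3, -2] ⊗ [1, 0] ⊗ [-1, 1] and rank(T) ≤ 1.
Equivalently every frontal slice T[:,:,k] is c[k] times the rank-1 matrix [3, -2] ⊗ [1, 0]. So T has rank 1 (it is nonzero).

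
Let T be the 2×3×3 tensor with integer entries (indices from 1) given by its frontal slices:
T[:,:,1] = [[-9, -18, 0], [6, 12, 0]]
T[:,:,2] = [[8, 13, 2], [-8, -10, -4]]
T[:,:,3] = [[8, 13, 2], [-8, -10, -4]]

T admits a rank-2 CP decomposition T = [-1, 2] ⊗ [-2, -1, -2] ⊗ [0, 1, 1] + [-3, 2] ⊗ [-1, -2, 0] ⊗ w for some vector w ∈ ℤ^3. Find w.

w = [-3, 2, 2]

Subtract the known terms from T to get the rank-1 residual R = [-3, 2] ⊗ [-1, -2, 0] ⊗ w, so R[i,j,k] = a[i]·b[j]·w[k]. Pick indices with nonzero a[1]·b[1] = (-3)·(-1) = 3. Only the fibre through (1,1,·) is needed: R[1,1,:] = T[1,1,:] − Σₗ aₗ[1]bₗ[1]cₗ = [-9, 8, 8] − (-1)·(-2)·[0, 1, 1] = [-9, 6, 6]. Then w[k] = R[1,1,k] / 3 for each k, giving w = [-9, 6, 6] / 3 = [-3, 2, 2].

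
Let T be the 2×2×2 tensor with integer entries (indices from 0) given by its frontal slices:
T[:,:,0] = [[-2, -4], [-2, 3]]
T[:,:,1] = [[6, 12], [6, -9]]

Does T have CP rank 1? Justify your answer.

The mode-2 unfolding of T (rows indexed by j, columns by (i,k) = (0,0), (0,1), (1,0), (1,1)) is [[-2, 6, -2, 6], [-4, 12, 3, -9]].
There the 2×2 minor on rows j ∈ {0, 1}, columns (i,k) ∈ {(0,0), (1,0)} is det [[-2, -2], [-4, 3]] = -14 ≠ 0, so this unfolding has rank ≥ 2; CP rank is at least every unfolding rank, so rank(T) ≥ 2.
In particular rank(T) ≥ 2 > 1, so T is not rank-1.

No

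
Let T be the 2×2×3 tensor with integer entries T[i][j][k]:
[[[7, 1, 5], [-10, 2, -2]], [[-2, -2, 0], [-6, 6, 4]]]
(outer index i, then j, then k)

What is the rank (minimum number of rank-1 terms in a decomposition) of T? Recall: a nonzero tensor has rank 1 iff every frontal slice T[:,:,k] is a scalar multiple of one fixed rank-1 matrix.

3

Lower bound: the mode-3 unfolding of T (rows indexed by k, columns by (i,j) = (0,0), (0,1), (1,0), (1,1)) is [[7, -10, -2, -6], [1, 2, -2, 6], [5, -2, 0, 4]].
There the 3×3 minor on rows k ∈ {0, 1, 2}, columns (i,j) ∈ {(0,0), (0,1), (1,0)} is det [[7, -10, -2], [1, 2, -2], [5, -2, 0]] = 96 ≠ 0, so this unfolding has rank ≥ 3; CP rank is at least every unfolding rank, so rank(T) ≥ 3. (Unfolding ranks only ever bound the CP rank from below — rank(T) can be strictly larger than all of them — so the matching upper bound has to come from an explicit 3-term decomposition.)
Upper bound: T is a sum of 3 rank-1 terms, T = [0, 1] (x) [2, -1] (x) [-2, -2, -2] + [1, 2] (x) [1, 2] (x) [-1, 1, 1] + [2, 1] (x) [1, -1] (x) [4, 0, 2] (one valid choice — decompositions are not unique — normalised so each a, b is primitive with positive first nonzero entry; check it by expanding all entries), so rank(T) ≤ 3.
These bounds meet, so rank(T) = 3.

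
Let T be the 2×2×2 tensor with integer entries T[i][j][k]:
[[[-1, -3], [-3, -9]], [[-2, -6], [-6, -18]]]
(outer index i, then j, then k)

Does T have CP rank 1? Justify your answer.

If T = a ⊗ b ⊗ c then every fibre of T is a multiple of the corresponding factor, so read the factors off the fibres through the nonzero entry T[0,0,0] = -1.
The mode-1 fibre T[:,0,0] = [-1, -2] gives a = [1, 2] (primitive direction); the mode-2 fibre T[0,:,0] = [-1, -3] gives b = [1, 3]; then c[k] = T[0,0,k] / (a[0]·b[0]) = [-1, -3] / 1 = [-1, -3].
Expanding [1, 2] ⊗ [1, 3] ⊗ [-1, -3] reproduces all 8 entries of T, so T = [1, 2] ⊗ [1, 3] ⊗ [-1, -3] and rank(T) ≤ 1.
Equivalently every frontal slice T[:,:,k] is c[k] times the rank-1 matrix [1, 2] ⊗ [1, 3]. So T has rank 1 (it is nonzero).

Yes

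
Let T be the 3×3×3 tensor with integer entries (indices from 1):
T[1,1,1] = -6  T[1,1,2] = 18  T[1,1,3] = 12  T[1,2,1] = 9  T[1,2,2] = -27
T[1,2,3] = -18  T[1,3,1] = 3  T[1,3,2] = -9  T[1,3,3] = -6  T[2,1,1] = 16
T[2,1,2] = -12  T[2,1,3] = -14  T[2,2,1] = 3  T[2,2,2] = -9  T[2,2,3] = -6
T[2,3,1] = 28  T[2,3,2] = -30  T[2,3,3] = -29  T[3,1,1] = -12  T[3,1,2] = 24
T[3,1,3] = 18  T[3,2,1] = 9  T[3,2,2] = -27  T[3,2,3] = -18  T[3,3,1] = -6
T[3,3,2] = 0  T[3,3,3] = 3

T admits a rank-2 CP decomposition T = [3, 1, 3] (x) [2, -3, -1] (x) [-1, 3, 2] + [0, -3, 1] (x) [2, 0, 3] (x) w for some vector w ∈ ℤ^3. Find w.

w = [-3, 3, 3]

Subtract the known terms from T to get the rank-1 residual R = [0, -3, 1] (x) [2, 0, 3] (x) w, so R[i,j,k] = a[i]·b[j]·w[k]. Pick indices with nonzero a[2]·b[1] = (-3)·(2) = -6. Only the fibre through (2,1,·) is needed: R[2,1,:] = T[2,1,:] − Σₗ aₗ[2]bₗ[1]cₗ = [16, -12, -14] − (1)·(2)·[-1, 3, 2] = [18, -18, -18]. Then w[k] = R[2,1,k] / -6 for each k, giving w = [18, -18, -18] / -6 = [-3, 3, 3].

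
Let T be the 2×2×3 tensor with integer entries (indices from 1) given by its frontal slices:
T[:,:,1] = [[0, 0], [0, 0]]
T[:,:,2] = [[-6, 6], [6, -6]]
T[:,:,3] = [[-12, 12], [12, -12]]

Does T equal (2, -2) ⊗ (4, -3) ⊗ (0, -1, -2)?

Reconstruct entry (1,1,2) from the claimed factors: Σₗ aₗ[1]bₗ[1]cₗ[2] = (2)·(4)·(-1) = -8, but T[1,1,2] = -6. The claim is false.

No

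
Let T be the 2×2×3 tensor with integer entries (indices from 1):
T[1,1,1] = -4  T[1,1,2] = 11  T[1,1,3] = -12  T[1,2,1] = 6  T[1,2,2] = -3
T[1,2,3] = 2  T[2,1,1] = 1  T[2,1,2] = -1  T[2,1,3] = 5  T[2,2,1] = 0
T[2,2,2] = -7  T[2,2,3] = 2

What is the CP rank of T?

Lower bound: the mode-3 unfolding of T (rows indexed by k, columns by (i,j) = (1,1), (1,2), (2,1), (2,2)) is [[-4, 6, 1, 0], [11, -3, -1, -7], [-12, 2, 5, 2]].
There the 3×3 minor on rows k ∈ {1, 2, 3}, columns (i,j) ∈ {(1,1), (1,2), (2,1)} is det [[-4, 6, 1], [11, -3, -1], [-12, 2, 5]] = -220 ≠ 0, so this unfolding has rank ≥ 3; CP rank is at least every unfolding rank, so rank(T) ≥ 3. (Flattening ranks never certify an upper bound on CP rank; for that we must actually write T with 3 rank-1 terms.)
Upper bound: T is a sum of 3 rank-1 terms, T = (1, -1) ⊗ (1, -1) ⊗ (-2, -1, -2) + (2, -1) ⊗ (2, 1) ⊗ (0, 2, -2) + (2, 1) ⊗ (1, -2) ⊗ (-1, 2, -1) (one valid choice — decompositions are not unique — normalised so each a, b is primitive with positive first nonzero entry; check it by expanding all entries), so rank(T) ≤ 3.
These bounds meet, so rank(T) = 3.

3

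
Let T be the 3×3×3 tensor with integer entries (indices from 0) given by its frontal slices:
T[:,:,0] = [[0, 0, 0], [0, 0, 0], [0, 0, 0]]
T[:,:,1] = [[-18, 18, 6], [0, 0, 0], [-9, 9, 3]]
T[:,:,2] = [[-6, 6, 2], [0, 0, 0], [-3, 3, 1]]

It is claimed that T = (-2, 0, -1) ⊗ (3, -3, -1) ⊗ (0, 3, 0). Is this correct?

No

Reconstruct entry (0,0,2) from the claimed factors: Σₗ aₗ[0]bₗ[0]cₗ[2] = (-2)·(3)·(0) = 0, but T[0,0,2] = -6. The claim is false.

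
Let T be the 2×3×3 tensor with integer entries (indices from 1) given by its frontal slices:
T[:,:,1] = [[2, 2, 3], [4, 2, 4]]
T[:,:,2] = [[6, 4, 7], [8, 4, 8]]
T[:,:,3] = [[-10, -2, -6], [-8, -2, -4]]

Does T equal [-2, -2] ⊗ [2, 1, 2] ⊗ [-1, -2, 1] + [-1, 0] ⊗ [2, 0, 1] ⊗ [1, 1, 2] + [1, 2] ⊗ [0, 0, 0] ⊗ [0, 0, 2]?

No

Reconstruct entry (1,1,3) from the claimed factors: Σₗ aₗ[1]bₗ[1]cₗ[3] = (-2)·(2)·(1) + (-1)·(2)·(2) + (1)·(0)·(2) = -8, but T[1,1,3] = -10. The claim is false.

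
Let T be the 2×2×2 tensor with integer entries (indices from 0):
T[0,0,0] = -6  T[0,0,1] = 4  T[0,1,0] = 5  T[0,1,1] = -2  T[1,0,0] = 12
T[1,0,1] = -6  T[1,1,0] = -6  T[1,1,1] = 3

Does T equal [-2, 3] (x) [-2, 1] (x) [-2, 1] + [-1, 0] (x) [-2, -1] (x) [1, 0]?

Yes

Reconstruct entrywise from the claimed factors. For example, T[0,0,0] = -6 and Σₗ aₗ[0]bₗ[0]cₗ[0] = (-2)·(-2)·(-2) + (-1)·(-2)·(1) = -6; checking all 8 entries, every one matches. The claim holds.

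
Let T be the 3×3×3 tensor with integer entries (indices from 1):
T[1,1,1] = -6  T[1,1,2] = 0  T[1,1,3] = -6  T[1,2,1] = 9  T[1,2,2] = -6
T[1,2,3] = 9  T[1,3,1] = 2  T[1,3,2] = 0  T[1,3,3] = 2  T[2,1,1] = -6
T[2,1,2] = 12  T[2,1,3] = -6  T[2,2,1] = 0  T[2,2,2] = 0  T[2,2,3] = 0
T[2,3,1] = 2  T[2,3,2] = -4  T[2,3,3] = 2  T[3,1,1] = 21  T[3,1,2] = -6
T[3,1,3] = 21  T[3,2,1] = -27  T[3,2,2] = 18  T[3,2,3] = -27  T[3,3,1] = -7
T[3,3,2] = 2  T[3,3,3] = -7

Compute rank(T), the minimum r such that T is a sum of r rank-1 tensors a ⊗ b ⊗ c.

Lower bound: in the mode-2 unfolding of T (rows indexed by j, columns by (i,k)) the 2×2 minor on rows j ∈ {1, 2}, columns (i,k) ∈ {(1,1), (1,2)} is det [[-6, 0], [9, -6]] = 36 ≠ 0, so that unfolding has rank ≥ 2 and hence rank(T) ≥ 2 (CP rank is at least every unfolding rank, though it can be larger).
Upper bound: with S_k = T[:,:,k], the two rank-1 terms a₁b₁ᵀ, a₂b₂ᵀ are the rank-1 members of the pencil x·S₁ + y·S₂.
The 2×2 minor of x·S₁ + y·S₂ on rows {1,2}, columns {1,2} is 54·x² − 144·xy + 72·y² = 18·(3·x − 2·y)(x − 2·y), vanishing at (x:y) = (2:3) and (2:1).
M₁ = 2·S₁ + 3·S₂ = [[-12, 0, 4], [24, 0, -8], [24, 0, -8]] = (-4)·(1, -2, -2)(3, 0, -1)ᵀ and M₂ = 2·S₁ + S₂ = [[-12, 12, 4], [0, 0, 0], [36, -36, -12]] = (-4)·(1, 0, -3)(3, -3, -1)ᵀ, so take a₁ = (1, -2, -2), b₁ = (3, 0, -1), a₂ = (1, 0, -3), b₂ = (3, -3, -1).
Each slice is an integer combination of E₁ = a₁b₁ᵀ and E₂ = a₂b₂ᵀ: S₁ = E₁ − 3·E₂, S₂ = −2·E₁ + 2·E₂, S₃ = E₁ − 3·E₂; reading off coefficients, c₁ = (1, -2, 1) and c₂ = (-3, 2, -3).
Hence T = (1, -2, -2) ⊗ (3, 0, -1) ⊗ (1, -2, 1) + (1, 0, -3) ⊗ (3, -3, -1) ⊗ (-3, 2, -3), so rank(T) ≤ 2.
These bounds meet, so rank(T) = 2.

2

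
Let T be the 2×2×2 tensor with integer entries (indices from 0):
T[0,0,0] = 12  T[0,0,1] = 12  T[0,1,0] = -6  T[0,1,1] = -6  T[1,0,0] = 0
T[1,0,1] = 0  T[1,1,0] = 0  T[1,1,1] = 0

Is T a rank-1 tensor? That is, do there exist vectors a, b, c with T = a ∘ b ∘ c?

Yes

If T = a ∘ b ∘ c then every fibre of T is a multiple of the corresponding factor, so read the factors off the fibres through the nonzero entry T[0,0,0] = 12.
The mode-1 fibre T[:,0,0] = [12, 0] gives a = [1, 0] (primitive direction); the mode-2 fibre T[0,:,0] = [12, -6] gives b = [2, -1]; then c[k] = T[0,0,k] / (a[0]·b[0]) = [12, 12] / 2 = [6, 6].
Expanding [1, 0] ∘ [2, -1] ∘ [6, 6] reproduces all 8 entries of T, so T = [1, 0] ∘ [2, -1] ∘ [6, 6] and rank(T) ≤ 1.
Equivalently every frontal slice T[:,:,k] is c[k] times the rank-1 matrix [1, 0] ∘ [2, -1]. So T has rank 1 (it is nonzero).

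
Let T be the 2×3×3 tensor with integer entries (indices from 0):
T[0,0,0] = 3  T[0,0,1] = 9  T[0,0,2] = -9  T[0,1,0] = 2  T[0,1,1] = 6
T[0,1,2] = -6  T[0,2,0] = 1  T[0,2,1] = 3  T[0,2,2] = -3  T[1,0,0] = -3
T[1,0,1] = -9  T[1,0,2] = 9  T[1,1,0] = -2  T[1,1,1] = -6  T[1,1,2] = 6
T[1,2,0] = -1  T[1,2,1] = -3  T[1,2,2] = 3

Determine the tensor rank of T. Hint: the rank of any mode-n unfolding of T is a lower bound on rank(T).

1

Lower bound: T ≠ 0 (e.g. T[0,0,0] = 3), so rank(T) ≥ 1.
Upper bound: if T = a ⊗ b ⊗ c then every fibre of T is a multiple of the corresponding factor, so read the factors off the fibres through the nonzero entry T[0,0,0] = 3.
The mode-1 fibre T[:,0,0] = [3, -3] gives a = [1, -1] (primitive direction); the mode-2 fibre T[0,:,0] = [3, 2, 1] gives b = [3, 2, 1]; then c[k] = T[0,0,k] / (a[0]·b[0]) = [3, 9, -9] / 3 = [1, 3, -3].
Expanding [1, -1] ⊗ [3, 2, 1] ⊗ [1, 3, -3] reproduces all 18 entries of T, so T = [1, -1] ⊗ [3, 2, 1] ⊗ [1, 3, -3] and rank(T) ≤ 1.
These bounds meet, so rank(T) = 1.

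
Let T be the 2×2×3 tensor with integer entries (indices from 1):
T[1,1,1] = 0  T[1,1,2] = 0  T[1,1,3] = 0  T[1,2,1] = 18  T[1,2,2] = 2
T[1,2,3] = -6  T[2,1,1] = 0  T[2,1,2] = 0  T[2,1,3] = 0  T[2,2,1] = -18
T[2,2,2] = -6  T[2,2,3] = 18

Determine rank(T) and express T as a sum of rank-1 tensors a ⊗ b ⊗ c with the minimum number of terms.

rank(T) = 2

Lower bound: the mode-3 unfolding of T (rows indexed by k, columns by (i,j) = (1,1), (1,2), (2,1), (2,2)) is [[0, 18, 0, -18], [0, 2, 0, -6], [0, -6, 0, 18]].
There the 2×2 minor on rows k ∈ {1, 2}, columns (i,j) ∈ {(1,2), (2,2)} is det [[18, -18], [2, -6]] = -72 ≠ 0, so this unfolding has rank ≥ 2; CP rank is at least every unfolding rank, so rank(T) ≥ 2. (This is only a lower bound: in general the CP rank may exceed every unfolding rank, so we still need to exhibit 2 rank-1 terms summing to T.)
Upper bound — finding two terms. Every mode-2 slice of T is a multiple of one matrix: T[:,j,:] = b[j]·M with b = [0, 1] and M = [[18, 2, -6], [-18, -6, 18]] (rows indexed by i, columns by k). So it suffices to write M as a sum of two rank-1 matrices.
Splitting M by its rows (i = 1, 2), M = [1, 0][18, 2, -6]ᵀ + [0, 1][-18, -6, 18]ᵀ.
Hence T = [1, 0] ⊗ [0, 1] ⊗ [18, 2, -6] + [0, 1] ⊗ [0, 1] ⊗ [-18, -6, 18], so rank(T) ≤ 2.
These bounds meet, so rank(T) = 2.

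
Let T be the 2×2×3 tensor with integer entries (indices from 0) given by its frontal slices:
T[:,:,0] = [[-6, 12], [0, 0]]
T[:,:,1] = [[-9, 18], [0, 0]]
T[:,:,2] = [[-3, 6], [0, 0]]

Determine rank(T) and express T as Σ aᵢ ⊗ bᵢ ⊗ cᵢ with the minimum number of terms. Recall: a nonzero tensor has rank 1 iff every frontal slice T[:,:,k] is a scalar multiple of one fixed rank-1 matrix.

rank(T) = 1

Lower bound: T ≠ 0 (e.g. T[0,0,0] = -6), so rank(T) ≥ 1.
Upper bound: the mode-1 fibre T[:,0,0] = [-6, 0] gives a = [1, 0] (primitive direction); the mode-2 fibre T[0,:,0] = [-6, 12] gives b = [1, -2]; then c[k] = T[0,0,k] / (a[0]·b[0]) = [-6, -9, -3] / 1 = [-6, -9, -3].
Expanding [1, 0] ⊗ [1, -2] ⊗ [-6, -9, -3] reproduces all 12 entries of T, so T = [1, 0] ⊗ [1, -2] ⊗ [-6, -9, -3] and rank(T) ≤ 1.
These bounds meet, so rank(T) = 1.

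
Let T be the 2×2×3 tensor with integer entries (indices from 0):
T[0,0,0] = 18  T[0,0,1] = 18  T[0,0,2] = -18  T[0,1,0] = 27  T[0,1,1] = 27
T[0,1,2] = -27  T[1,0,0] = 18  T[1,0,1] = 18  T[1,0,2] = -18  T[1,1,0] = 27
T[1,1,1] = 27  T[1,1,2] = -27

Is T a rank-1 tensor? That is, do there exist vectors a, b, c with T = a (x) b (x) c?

Yes

If T = a (x) b (x) c then every fibre of T is a multiple of the corresponding factor, so read the factors off the fibres through the nonzero entry T[0,0,0] = 18.
The mode-1 fibre T[:,0,0] = [18, 18] gives a = [1, 1] (primitive direction); the mode-2 fibre T[0,:,0] = [18, 27] gives b = [2, 3]; then c[k] = T[0,0,k] / (a[0]·b[0]) = [18, 18, -18] / 2 = [9, 9, -9].
Expanding [1, 1] (x) [2, 3] (x) [9, 9, -9] reproduces all 12 entries of T, so T = [1, 1] (x) [2, 3] (x) [9, 9, -9] and rank(T) ≤ 1.
Equivalently every frontal slice T[:,:,k] is c[k] times the rank-1 matrix [1, 1] (x) [2, 3]. So T has rank 1 (it is nonzero).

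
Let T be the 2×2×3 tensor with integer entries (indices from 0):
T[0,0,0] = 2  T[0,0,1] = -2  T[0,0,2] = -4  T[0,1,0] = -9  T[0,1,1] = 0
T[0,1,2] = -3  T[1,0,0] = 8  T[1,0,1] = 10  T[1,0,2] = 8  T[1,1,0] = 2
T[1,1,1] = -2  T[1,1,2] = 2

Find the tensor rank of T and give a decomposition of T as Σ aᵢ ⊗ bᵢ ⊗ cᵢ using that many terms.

rank(T) = 3

Lower bound: the mode-3 unfolding of T (rows indexed by k, columns by (i,j) = (0,0), (0,1), (1,0), (1,1)) is [[2, -9, 8, 2], [-2, 0, 10, -2], [-4, -3, 8, 2]].
There the 3×3 minor on rows k ∈ {0, 1, 2}, columns (i,j) ∈ {(0,0), (0,1), (1,0)} is det [[2, -9, 8], [-2, 0, 10], [-4, -3, 8]] = 324 ≠ 0, so this unfolding has rank ≥ 3; CP rank is at least every unfolding rank, so rank(T) ≥ 3. (Flattening ranks never certify an upper bound on CP rank; for that we must actually write T with 3 rank-1 terms.)
Upper bound: T is a sum of 3 rank-1 terms, T = [1, -1] ⊗ [1, 1] ⊗ [-4, -2, -4] + [1, 0] ⊗ [1, -1] ⊗ [4, -4, -2] + [1, 2] ⊗ [2, -1] ⊗ [1, 2, 1] (written with every a and b primitive with positive leading entry and the scale carried by c; CP decompositions are not unique, and this one is verified by expanding entrywise), so rank(T) ≤ 3.
These bounds meet, so rank(T) = 3.
Check entry T[0,1,2] = -3: (1)·(1)·(-4) + (1)·(-1)·(-2) + (1)·(-1)·(1) = -3.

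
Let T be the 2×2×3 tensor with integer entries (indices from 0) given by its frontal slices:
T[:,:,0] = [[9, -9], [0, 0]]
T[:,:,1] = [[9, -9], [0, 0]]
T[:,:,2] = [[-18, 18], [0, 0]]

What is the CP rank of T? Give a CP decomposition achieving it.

rank(T) = 1

Lower bound: T ≠ 0 (e.g. T[0,0,0] = 9), so rank(T) ≥ 1.
Upper bound: if T = a (x) b (x) c then every fibre of T is a multiple of the corresponding factor, so read the factors off the fibres through the nonzero entry T[0,0,0] = 9.
The mode-1 fibre T[:,0,0] = [9, 0] gives a = [1, 0] (primitive direction); the mode-2 fibre T[0,:,0] = [9, -9] gives b = [1, -1]; then c[k] = T[0,0,k] / (a[0]·b[0]) = [9, 9, -18] / 1 = [9, 9, -18].
Expanding [1, 0] (x) [1, -1] (x) [9, 9, -18] reproduces all 12 entries of T, so T = [1, 0] (x) [1, -1] (x) [9, 9, -18] and rank(T) ≤ 1.
These bounds meet, so rank(T) = 1.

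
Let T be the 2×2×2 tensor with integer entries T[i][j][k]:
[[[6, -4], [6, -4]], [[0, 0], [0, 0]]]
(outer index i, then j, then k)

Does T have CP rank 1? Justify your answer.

If T = a ⊗ b ⊗ c then every fibre of T is a multiple of the corresponding factor, so read the factors off the fibres through the nonzero entry T[0,0,0] = 6.
The mode-1 fibre T[:,0,0] = [6, 0] gives a = [1, 0] (primitive direction); the mode-2 fibre T[0,:,0] = [6, 6] gives b = [1, 1]; then c[k] = T[0,0,k] / (a[0]·b[0]) = [6, -4] / 1 = [6, -4].
Expanding [1, 0] ⊗ [1, 1] ⊗ [6, -4] reproduces all 8 entries of T, so T = [1, 0] ⊗ [1, 1] ⊗ [6, -4] and rank(T) ≤ 1.
Equivalently every frontal slice T[:,:,k] is c[k] times the rank-1 matrix [1, 0] ⊗ [1, 1]. So T has rank 1 (it is nonzero).

Yes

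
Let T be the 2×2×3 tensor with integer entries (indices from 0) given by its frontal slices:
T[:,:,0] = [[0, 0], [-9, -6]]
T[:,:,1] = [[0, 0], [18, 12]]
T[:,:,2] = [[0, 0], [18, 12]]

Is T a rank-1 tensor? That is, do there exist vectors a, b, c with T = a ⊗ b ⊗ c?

If T = a ⊗ b ⊗ c then every fibre of T is a multiple of the corresponding factor, so read the factors off the fibres through the nonzero entry T[1,0,0] = -9.
The mode-1 fibre T[:,0,0] = [0, -9] gives a = (0, 1) (primitive direction); the mode-2 fibre T[1,:,0] = [-9, -6] gives b = (3, 2); then c[k] = T[1,0,k] / (a[1]·b[0]) = [-9, 18, 18] / 3 = (-3, 6, 6).
Expanding (0, 1) ⊗ (3, 2) ⊗ (-3, 6, 6) reproduces all 12 entries of T, so T = (0, 1) ⊗ (3, 2) ⊗ (-3, 6, 6) and rank(T) ≤ 1.
Equivalently every frontal slice T[:,:,k] is c[k] times the rank-1 matrix (0, 1) ⊗ (3, 2). So T has rank 1 (it is nonzero).

Yes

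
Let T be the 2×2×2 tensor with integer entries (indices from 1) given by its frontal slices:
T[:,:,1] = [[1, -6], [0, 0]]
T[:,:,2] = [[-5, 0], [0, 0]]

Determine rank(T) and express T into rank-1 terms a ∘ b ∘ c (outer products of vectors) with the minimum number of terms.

Lower bound: the mode-3 unfolding of T (rows indexed by k, columns by (i,j) = (1,1), (1,2), (2,1), (2,2)) is [[1, -6, 0, 0], [-5, 0, 0, 0]].
There the 2×2 minor on rows k ∈ {1, 2}, columns (i,j) ∈ {(1,1), (1,2)} is det [[1, -6], [-5, 0]] = -30 ≠ 0, so this unfolding has rank ≥ 2; CP rank is at least every unfolding rank, so rank(T) ≥ 2. (Flattening ranks never certify an upper bound on CP rank; for that we must actually write T with 2 rank-1 terms.)
Upper bound — finding two terms. Every mode-1 slice of T is a multiple of one matrix: T[i,:,:] = a[i]·M with a = (1, 0) and M = [[1, -5], [-6, 0]] (rows indexed by j, columns by k). So it suffices to write M as a sum of two rank-1 matrices.
Splitting M by its rows (j = 1, 2), M = (1, 0)(1, -5)ᵀ + (0, 1)(-6, 0)ᵀ.
Hence T = (1, 0) ∘ (1, 0) ∘ (1, -5) + (1, 0) ∘ (0, 1) ∘ (-6, 0), so rank(T) ≤ 2.
These bounds meet, so rank(T) = 2.
Check entry T[2,1,1] = 0: (0)·(1)·(1) + (0)·(0)·(-6) = 0.

rank(T) = 2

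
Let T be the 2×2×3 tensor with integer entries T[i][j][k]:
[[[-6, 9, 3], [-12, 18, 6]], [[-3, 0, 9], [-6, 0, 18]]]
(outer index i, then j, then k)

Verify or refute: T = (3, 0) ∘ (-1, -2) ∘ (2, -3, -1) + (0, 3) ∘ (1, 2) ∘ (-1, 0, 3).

Reconstruct entrywise from the claimed factors. For example, T[0,1,2] = 6 and Σₗ aₗ[0]bₗ[1]cₗ[2] = (3)·(-2)·(-1) + (0)·(2)·(3) = 6; checking all 12 entries, every one matches. The claim holds.

Yes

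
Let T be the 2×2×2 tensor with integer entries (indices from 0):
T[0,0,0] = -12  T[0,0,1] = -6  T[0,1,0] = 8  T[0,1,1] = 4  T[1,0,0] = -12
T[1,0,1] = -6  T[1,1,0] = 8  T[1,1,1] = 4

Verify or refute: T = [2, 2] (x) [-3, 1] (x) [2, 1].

Reconstruct entry (0,1,0) from the claimed factors: Σₗ aₗ[0]bₗ[1]cₗ[0] = (2)·(1)·(2) = 4, but T[0,1,0] = 8. The claim is false.

No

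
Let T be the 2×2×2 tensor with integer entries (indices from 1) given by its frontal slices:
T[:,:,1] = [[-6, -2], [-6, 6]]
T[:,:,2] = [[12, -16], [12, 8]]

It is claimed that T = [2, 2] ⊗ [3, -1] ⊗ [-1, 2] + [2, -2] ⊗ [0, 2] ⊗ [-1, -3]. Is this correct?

Reconstruct entrywise from the claimed factors. For example, T[2,1,2] = 12 and Σₗ aₗ[2]bₗ[1]cₗ[2] = (2)·(3)·(2) + (-2)·(0)·(-3) = 12; checking all 8 entries, every one matches. The claim holds.

Yes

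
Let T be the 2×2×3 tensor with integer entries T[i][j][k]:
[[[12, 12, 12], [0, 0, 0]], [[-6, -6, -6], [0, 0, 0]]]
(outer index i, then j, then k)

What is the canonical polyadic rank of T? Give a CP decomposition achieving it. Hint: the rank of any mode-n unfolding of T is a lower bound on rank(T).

Lower bound: T ≠ 0 (e.g. T[0,0,0] = 12), so rank(T) ≥ 1.
Upper bound: if T = a ⊗ b ⊗ c then every fibre of T is a multiple of the corresponding factor, so read the factors off the fibres through the nonzero entry T[0,0,0] = 12.
The mode-1 fibre T[:,0,0] = [12, -6] gives a = [2, -1] (primitive direction); the mode-2 fibre T[0,:,0] = [12, 0] gives b = [1, 0]; then c[k] = T[0,0,k] / (a[0]·b[0]) = [12, 12, 12] / 2 = [6, 6, 6].
Expanding [2, -1] ⊗ [1, 0] ⊗ [6, 6, 6] reproduces all 12 entries of T, so T = [2, -1] ⊗ [1, 0] ⊗ [6, 6, 6] and rank(T) ≤ 1.
These bounds meet, so rank(T) = 1.

rank(T) = 1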